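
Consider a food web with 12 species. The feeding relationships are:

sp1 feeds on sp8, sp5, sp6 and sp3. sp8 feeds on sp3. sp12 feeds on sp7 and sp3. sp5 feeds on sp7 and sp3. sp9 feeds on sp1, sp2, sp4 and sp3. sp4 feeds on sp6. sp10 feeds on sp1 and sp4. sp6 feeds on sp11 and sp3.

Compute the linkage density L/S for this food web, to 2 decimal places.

L/S = 1.50

There are L = 18 links among S = 12 species.
L/S = 18/12 = 1.5000 ≈ 1.50.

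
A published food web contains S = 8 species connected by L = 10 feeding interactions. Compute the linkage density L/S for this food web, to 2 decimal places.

L/S = 1.25

There are L = 10 links among S = 8 species.
L/S = 10/8 = 1.2500 ≈ 1.25.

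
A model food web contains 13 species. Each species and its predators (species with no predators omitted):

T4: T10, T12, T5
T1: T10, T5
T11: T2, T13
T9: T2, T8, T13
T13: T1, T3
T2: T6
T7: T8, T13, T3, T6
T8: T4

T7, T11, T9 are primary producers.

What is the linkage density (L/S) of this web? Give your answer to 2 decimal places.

There are L = 18 links among S = 13 species.
L/S = 18/13 = 1.3846 ≈ 1.38.

L/S = 1.38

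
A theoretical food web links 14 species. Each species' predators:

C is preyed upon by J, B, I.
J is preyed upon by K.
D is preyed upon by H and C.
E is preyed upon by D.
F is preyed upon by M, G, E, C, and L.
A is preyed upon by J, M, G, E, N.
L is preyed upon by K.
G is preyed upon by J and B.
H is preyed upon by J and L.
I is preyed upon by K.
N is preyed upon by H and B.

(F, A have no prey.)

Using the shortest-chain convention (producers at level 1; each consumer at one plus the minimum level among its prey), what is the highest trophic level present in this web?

3

Producers (level 1): F, A.
Following each consumer down to its lowest-level prey: F → C → I (levels 1 through 3).
All prey of I (C 2) are at level 2 or above, so I is at level 1 + 2 = 3.
Every consumer has at least one prey at level 2 or below, so none exceeds level 3.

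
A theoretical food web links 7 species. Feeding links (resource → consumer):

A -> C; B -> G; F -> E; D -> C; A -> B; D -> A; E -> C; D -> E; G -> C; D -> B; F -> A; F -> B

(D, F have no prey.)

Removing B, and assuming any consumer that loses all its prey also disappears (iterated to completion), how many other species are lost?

Remove B.
Round 1: G (all prey gone) → extinct.
No further losses. Total secondary extinctions: 1.

1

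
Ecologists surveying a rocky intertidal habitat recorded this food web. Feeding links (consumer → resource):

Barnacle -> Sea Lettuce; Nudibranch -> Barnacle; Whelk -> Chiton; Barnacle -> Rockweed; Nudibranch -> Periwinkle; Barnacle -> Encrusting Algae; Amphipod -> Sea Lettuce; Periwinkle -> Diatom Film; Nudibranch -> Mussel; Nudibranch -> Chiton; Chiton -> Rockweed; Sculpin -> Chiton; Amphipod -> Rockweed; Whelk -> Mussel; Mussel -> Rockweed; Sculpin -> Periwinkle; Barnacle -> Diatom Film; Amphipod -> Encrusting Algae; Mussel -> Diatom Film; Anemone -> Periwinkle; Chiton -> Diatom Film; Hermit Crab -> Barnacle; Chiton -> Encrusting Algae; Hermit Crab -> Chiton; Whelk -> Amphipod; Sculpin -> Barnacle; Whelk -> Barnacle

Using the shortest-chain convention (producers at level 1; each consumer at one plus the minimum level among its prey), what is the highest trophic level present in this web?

3

Producers (level 1): Diatom Film, Sea Lettuce, Rockweed, Encrusting Algae.
Following each consumer down to its lowest-level prey: Diatom Film → Chiton → Nudibranch (levels 1 through 3).
All prey of Nudibranch (Chiton 2, Barnacle 2, Periwinkle 2, Mussel 2) are at level 2 or above, so Nudibranch is at level 1 + 2 = 3.
Every consumer has at least one prey at level 2 or below, so none exceeds level 3.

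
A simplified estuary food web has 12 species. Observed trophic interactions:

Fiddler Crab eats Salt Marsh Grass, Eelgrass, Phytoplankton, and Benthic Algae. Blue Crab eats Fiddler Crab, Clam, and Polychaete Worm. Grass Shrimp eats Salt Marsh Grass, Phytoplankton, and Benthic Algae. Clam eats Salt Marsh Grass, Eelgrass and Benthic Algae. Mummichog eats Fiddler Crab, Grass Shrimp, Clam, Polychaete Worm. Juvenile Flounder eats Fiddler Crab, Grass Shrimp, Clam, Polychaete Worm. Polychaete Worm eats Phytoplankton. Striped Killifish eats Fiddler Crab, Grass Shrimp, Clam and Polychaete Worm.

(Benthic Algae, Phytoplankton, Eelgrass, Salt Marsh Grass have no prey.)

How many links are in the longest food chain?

2 links

One longest chain: Benthic Algae → Grass Shrimp → Mummichog.
It has 3 species and 2 links.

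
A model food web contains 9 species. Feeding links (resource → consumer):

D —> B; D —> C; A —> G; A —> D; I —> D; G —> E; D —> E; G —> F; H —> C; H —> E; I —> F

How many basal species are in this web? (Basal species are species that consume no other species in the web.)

3

Basal species (no prey listed): A, H, I.
Count: 3.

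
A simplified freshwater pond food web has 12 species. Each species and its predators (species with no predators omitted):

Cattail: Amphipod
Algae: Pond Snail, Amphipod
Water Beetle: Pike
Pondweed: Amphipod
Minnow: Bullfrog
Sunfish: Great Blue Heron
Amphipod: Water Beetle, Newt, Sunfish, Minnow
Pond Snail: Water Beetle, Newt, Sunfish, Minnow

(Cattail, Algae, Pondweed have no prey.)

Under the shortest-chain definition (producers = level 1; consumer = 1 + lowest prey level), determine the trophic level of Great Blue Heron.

Algae is a producer → level 1.
Pond Snail eats Algae → level 2.
Sunfish eats Pond Snail → level 3.
Great Blue Heron eats Sunfish → level 4.
No prey of Great Blue Heron is below level 3, so 4 is the minimum.

Trophic level 4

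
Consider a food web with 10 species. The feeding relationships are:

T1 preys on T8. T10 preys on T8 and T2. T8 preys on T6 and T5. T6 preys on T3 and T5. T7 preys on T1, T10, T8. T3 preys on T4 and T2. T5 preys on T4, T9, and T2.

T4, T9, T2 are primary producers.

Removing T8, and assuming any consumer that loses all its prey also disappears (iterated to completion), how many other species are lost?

1

Remove T8.
Round 1: T1 (all prey gone) → extinct.
No further losses. Total secondary extinctions: 1.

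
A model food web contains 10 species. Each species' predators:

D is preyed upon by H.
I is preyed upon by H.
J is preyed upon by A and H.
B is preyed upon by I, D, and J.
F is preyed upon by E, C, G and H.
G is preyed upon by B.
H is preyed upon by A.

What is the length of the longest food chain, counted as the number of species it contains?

One longest chain: F → G → B → D → H → A.
It has 6 species and 5 links.

6 species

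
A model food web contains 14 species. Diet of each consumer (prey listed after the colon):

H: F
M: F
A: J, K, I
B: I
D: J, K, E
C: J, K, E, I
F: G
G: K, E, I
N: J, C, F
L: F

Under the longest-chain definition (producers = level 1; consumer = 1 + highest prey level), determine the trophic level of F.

K is a producer → level 1.
G eats K (level 1); other prey at levels: E 1, I 1 → level 2.
F eats G → level 3.

Trophic level 3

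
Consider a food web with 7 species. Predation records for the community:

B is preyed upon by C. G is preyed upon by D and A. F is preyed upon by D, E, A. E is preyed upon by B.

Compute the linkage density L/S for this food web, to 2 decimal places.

L/S = 1.00

There are L = 7 links among S = 7 species.
L/S = 7/7 = 1.0000 ≈ 1.00.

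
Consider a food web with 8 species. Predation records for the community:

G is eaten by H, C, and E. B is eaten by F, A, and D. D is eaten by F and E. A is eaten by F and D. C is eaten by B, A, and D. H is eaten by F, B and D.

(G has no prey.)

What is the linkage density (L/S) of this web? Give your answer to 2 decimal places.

There are L = 16 links among S = 8 species.
L/S = 16/8 = 2.0000 ≈ 2.00.

L/S = 2.00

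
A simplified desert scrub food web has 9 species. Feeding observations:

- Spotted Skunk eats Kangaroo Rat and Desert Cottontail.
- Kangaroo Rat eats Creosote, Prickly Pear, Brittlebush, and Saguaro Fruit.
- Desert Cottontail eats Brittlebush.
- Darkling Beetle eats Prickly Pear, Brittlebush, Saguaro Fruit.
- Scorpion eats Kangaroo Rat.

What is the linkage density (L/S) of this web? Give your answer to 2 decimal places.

L/S = 1.22

There are L = 11 links among S = 9 species.
L/S = 11/9 = 1.2222 ≈ 1.22.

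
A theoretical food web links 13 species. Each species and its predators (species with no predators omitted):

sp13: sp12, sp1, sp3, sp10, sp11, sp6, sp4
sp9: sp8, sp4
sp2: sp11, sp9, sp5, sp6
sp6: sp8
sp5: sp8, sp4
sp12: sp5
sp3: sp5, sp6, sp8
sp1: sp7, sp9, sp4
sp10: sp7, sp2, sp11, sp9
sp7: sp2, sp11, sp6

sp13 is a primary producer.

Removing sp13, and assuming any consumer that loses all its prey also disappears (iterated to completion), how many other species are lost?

Remove sp13.
Round 1: sp12 (all prey gone), sp1 (all prey gone), sp3 (all prey gone), sp10 (all prey gone) → extinct.
Round 2: sp7 (all prey gone) → extinct.
Round 3: sp2 (all prey gone) → extinct.
Round 4: sp11 (all prey gone), sp9 (all prey gone), sp5 (all prey gone), sp6 (all prey gone) → extinct.
Round 5: sp8 (all prey gone), sp4 (all prey gone) → extinct.
No further losses. Total secondary extinctions: 12.

12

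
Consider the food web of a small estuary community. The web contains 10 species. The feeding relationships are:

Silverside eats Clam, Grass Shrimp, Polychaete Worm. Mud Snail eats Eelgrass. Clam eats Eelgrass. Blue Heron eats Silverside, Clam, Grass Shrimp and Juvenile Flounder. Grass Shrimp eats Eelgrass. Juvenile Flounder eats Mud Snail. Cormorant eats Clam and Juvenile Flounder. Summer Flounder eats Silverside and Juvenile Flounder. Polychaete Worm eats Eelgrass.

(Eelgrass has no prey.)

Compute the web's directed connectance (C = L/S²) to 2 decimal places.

C = 0.16

The web has S = 10 species and L = 16 feeding links.
C = L / S² = 16 / 100 = 0.1600 ≈ 0.16.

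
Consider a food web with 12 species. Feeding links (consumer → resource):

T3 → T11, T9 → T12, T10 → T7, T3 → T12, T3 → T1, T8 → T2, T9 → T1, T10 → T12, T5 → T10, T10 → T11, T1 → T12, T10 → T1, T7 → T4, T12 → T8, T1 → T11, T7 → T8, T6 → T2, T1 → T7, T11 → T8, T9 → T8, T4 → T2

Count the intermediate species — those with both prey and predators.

Intermediate species (has both prey and predators): T8, T4, T12, T7, T11, T1, T10.
Count: 7.

7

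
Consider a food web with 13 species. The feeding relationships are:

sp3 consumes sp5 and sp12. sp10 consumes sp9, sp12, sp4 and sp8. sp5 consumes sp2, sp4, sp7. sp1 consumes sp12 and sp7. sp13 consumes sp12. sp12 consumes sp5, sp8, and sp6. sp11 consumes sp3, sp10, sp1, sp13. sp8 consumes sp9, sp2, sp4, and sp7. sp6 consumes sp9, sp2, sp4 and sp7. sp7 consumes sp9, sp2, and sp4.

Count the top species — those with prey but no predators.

1

Top species (has prey, but nothing eats it): sp11.
Count: 1.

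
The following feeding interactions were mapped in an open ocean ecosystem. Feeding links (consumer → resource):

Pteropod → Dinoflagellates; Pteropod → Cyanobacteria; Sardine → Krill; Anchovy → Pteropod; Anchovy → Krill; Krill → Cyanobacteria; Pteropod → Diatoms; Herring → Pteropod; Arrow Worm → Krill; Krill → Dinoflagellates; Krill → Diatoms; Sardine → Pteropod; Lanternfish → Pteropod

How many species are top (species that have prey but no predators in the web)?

Top species (has prey, but nothing eats it): Anchovy, Herring, Lanternfish, Arrow Worm, Sardine.
Count: 5.

5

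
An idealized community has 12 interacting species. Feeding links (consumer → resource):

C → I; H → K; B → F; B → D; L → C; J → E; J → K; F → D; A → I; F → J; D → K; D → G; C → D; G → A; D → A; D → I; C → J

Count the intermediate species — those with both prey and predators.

Intermediate species (has both prey and predators): J, A, G, D, F, C.
Count: 6.

6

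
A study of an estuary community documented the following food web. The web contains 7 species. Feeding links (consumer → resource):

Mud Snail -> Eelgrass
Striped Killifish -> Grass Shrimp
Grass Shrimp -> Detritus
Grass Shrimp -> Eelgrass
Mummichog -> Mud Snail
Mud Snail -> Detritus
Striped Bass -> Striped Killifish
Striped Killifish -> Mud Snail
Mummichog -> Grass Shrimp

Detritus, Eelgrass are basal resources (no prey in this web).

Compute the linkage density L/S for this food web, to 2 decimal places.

There are L = 9 links among S = 7 species.
L/S = 9/7 = 1.2857 ≈ 1.29.

L/S = 1.29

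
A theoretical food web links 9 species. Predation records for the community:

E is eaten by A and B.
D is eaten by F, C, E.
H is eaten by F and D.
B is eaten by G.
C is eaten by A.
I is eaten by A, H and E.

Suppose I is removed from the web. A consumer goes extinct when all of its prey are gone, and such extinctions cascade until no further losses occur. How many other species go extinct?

Remove I.
Round 1: H (all prey gone) → extinct.
Round 2: D (all prey gone) → extinct.
Round 3: E (all prey gone), F (all prey gone), C (all prey gone) → extinct.
Round 4: A (all prey gone), B (all prey gone) → extinct.
Round 5: G (all prey gone) → extinct.
No further losses. Total secondary extinctions: 8.

8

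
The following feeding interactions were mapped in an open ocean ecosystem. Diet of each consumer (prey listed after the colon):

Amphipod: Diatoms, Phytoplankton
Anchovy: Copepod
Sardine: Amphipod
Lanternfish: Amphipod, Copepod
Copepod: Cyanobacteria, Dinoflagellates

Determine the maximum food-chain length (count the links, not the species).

2 links

One longest chain: Diatoms → Amphipod → Sardine.
It has 3 species and 2 links.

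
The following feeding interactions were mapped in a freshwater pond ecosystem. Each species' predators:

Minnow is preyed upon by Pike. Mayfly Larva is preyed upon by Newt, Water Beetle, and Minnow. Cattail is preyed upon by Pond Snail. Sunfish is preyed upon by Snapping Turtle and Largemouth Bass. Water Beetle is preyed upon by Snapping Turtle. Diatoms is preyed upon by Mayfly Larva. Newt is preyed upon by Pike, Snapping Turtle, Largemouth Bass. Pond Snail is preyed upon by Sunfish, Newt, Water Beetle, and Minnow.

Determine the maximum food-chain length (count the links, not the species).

One longest chain: Cattail → Pond Snail → Newt → Largemouth Bass.
It has 4 species and 3 links.

3 links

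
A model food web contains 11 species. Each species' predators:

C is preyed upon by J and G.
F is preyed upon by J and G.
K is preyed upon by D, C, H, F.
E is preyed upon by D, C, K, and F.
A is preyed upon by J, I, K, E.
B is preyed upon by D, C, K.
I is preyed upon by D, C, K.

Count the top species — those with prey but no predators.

Top species (has prey, but nothing eats it): D, H, G, J.
Count: 4.

4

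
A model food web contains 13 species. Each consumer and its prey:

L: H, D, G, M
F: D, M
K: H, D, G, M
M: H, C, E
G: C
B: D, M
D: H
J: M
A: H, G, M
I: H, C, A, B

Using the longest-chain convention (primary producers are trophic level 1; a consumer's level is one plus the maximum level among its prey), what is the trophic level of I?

H is a producer → level 1.
D eats H → level 2.
B eats D (level 2); other prey at levels: M 2 → level 3.
I eats B (level 3); other prey at levels: H 1, C 1, A 3 → level 4.

Trophic level 4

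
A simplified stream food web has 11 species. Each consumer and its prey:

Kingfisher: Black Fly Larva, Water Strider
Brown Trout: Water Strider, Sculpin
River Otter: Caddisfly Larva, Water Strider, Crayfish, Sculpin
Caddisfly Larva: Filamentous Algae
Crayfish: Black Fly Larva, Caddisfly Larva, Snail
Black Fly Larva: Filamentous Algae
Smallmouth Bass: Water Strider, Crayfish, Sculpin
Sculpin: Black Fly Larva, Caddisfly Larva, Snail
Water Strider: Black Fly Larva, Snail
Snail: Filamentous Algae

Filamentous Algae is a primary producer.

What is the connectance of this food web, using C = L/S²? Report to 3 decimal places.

C = 0.182

The web has S = 11 species and L = 22 feeding links.
C = L / S² = 22 / 121 = 0.1818 ≈ 0.182.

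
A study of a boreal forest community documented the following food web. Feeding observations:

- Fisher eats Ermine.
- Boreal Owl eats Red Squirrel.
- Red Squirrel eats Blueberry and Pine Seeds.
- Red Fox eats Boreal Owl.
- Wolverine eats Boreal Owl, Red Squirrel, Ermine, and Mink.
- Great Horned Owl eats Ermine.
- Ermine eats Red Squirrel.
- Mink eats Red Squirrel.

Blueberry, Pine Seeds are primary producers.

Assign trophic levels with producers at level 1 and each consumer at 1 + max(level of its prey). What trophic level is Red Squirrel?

Blueberry is a producer → level 1.
Red Squirrel eats Blueberry (level 1); other prey at levels: Pine Seeds 1 → level 2.

Trophic level 2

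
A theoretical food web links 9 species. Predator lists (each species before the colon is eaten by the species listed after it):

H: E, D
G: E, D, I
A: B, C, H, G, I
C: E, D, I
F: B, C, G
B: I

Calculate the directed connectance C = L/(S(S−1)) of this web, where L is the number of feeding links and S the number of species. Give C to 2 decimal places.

C = 0.24

The web has S = 9 species and L = 17 feeding links.
C = L / (S(S−1)) = 17 / 72 = 0.2361 ≈ 0.24.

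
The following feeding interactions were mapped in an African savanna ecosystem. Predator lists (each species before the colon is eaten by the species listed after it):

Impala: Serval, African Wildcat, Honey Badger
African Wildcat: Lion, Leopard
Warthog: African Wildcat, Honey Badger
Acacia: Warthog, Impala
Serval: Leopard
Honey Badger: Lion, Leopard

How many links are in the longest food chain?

3 links

One longest chain: Acacia → Warthog → African Wildcat → Lion.
It has 4 species and 3 links.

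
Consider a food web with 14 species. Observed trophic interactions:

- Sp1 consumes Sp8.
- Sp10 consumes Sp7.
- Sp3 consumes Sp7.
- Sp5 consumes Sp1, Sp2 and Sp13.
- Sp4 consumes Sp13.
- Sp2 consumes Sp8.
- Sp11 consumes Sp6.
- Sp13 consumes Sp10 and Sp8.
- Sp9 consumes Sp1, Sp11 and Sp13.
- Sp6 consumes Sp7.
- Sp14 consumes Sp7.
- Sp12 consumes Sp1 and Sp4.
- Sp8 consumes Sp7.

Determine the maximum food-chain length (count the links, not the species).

4 links

One longest chain: Sp7 → Sp10 → Sp13 → Sp4 → Sp12.
It has 5 species and 4 links.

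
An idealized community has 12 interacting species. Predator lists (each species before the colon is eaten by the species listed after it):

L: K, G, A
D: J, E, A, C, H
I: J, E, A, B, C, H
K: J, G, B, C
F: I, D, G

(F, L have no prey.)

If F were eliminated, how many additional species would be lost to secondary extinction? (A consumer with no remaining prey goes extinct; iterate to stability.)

4

Remove F.
Round 1: I (all prey gone), D (all prey gone) → extinct.
Round 2: E (all prey gone), H (all prey gone) → extinct.
No further losses. Total secondary extinctions: 4.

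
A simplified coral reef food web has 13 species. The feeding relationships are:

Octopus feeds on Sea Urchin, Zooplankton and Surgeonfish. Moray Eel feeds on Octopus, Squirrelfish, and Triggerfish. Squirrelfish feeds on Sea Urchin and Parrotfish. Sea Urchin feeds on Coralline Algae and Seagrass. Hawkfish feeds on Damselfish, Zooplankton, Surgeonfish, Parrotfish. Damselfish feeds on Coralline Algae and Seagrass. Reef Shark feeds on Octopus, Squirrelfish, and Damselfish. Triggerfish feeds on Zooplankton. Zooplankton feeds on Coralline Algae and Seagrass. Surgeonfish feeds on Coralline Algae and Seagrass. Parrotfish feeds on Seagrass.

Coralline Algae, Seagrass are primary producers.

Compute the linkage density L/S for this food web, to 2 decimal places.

There are L = 25 links among S = 13 species.
L/S = 25/13 = 1.9231 ≈ 1.92.

L/S = 1.92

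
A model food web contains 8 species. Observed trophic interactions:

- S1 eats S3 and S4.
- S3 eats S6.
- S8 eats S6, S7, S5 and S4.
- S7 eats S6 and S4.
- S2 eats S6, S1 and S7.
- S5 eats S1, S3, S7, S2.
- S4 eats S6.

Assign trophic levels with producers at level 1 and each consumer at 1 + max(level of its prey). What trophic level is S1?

S6 is a producer → level 1.
S3 eats S6 → level 2.
S1 eats S3 (level 2); other prey at levels: S4 2 → level 3.

Trophic level 3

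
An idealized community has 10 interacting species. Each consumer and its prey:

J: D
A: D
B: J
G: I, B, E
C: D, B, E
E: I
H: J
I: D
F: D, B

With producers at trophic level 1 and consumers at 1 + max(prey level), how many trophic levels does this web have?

Producers (level 1): D.
D → J → B → G gives G level 4.
No species has a prey at level 4, so no species reaches level 5.

4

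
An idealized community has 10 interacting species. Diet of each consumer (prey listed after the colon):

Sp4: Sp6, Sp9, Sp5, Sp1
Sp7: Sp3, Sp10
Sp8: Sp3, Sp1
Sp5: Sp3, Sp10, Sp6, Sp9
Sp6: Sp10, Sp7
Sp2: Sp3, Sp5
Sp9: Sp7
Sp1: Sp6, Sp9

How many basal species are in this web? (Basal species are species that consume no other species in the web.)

2

Basal species (no prey listed): Sp3, Sp10.
Count: 2.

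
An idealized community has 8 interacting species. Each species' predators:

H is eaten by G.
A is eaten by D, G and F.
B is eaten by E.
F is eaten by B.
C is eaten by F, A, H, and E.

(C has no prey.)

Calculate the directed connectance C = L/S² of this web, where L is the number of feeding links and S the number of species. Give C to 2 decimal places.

The web has S = 8 species and L = 10 feeding links.
C = L / S² = 10 / 64 = 0.1562 ≈ 0.16.

C = 0.16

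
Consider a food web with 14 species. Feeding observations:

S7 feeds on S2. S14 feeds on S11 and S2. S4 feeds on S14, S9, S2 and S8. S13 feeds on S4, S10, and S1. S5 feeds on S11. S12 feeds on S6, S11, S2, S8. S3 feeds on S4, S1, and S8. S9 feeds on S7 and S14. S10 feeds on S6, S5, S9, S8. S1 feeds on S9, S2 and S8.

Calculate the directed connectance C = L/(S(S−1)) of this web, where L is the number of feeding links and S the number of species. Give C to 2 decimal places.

C = 0.15

The web has S = 14 species and L = 27 feeding links.
C = L / (S(S−1)) = 27 / 182 = 0.1484 ≈ 0.15.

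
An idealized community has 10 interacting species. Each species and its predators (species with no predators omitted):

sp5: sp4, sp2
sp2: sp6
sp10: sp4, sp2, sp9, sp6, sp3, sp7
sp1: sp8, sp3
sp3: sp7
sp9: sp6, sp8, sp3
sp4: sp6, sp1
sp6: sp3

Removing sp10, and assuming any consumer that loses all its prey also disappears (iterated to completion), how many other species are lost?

1

Remove sp10.
Round 1: sp9 (all prey gone) → extinct.
No further losses. Total secondary extinctions: 1.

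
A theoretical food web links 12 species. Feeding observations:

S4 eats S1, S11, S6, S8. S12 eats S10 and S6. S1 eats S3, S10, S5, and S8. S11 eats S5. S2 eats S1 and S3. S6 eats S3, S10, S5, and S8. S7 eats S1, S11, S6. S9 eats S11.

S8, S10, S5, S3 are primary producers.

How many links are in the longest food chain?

One longest chain: S8 → S6 → S7.
It has 3 species and 2 links.

2 links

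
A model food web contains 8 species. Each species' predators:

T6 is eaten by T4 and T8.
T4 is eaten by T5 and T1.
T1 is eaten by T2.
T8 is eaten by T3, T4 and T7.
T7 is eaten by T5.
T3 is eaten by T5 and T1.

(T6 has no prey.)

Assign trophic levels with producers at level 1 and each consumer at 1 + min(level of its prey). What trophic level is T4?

T6 is a producer → level 1.
T4 eats T6 → level 2.

Trophic level 2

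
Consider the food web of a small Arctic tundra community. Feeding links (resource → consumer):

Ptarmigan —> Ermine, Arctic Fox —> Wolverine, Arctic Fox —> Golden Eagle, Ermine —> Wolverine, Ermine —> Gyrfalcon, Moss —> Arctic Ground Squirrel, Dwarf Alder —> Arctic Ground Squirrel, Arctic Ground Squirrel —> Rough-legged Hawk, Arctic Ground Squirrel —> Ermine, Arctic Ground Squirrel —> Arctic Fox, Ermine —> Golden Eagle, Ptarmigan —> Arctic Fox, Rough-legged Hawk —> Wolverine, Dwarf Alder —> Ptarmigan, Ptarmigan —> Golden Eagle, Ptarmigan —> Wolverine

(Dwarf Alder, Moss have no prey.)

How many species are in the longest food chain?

4 species

One longest chain: Dwarf Alder → Ptarmigan → Ermine → Gyrfalcon.
It has 4 species and 3 links.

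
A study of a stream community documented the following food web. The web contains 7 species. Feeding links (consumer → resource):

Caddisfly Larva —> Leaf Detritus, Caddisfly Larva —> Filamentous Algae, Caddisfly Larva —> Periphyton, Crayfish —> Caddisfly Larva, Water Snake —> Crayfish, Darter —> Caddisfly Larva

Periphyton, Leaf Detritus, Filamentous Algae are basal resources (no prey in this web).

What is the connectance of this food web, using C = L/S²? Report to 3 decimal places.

C = 0.122

The web has S = 7 species and L = 6 feeding links.
C = L / S² = 6 / 49 = 0.1224 ≈ 0.122.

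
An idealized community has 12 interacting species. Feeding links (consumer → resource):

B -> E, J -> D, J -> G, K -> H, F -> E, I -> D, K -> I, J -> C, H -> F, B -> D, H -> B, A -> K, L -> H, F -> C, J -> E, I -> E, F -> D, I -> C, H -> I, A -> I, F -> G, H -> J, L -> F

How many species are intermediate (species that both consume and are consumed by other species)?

Intermediate species (has both prey and predators): B, F, J, I, H, K.
Count: 6.

6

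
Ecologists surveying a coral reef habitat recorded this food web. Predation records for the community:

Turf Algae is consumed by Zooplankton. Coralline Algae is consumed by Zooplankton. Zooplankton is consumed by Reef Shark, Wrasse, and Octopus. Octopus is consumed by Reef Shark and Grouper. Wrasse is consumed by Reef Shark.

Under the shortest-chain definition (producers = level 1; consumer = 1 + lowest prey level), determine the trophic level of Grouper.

Trophic level 4

Turf Algae is a producer → level 1.
Zooplankton eats Turf Algae → level 2.
Octopus eats Zooplankton → level 3.
Grouper eats Octopus → level 4.
No prey of Grouper is below level 3, so 4 is the minimum.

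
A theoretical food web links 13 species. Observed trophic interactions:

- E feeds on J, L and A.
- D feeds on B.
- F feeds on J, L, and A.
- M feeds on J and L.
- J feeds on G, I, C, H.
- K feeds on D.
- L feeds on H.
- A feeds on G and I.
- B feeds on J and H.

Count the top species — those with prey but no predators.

Top species (has prey, but nothing eats it): F, M, E, K.
Count: 4.

4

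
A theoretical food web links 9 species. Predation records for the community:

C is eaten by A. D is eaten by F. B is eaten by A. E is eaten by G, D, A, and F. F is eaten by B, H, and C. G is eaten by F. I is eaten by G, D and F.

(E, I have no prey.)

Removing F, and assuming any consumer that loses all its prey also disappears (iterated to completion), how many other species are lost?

Remove F.
Round 1: C (all prey gone), B (all prey gone), H (all prey gone) → extinct.
No further losses. Total secondary extinctions: 3.

3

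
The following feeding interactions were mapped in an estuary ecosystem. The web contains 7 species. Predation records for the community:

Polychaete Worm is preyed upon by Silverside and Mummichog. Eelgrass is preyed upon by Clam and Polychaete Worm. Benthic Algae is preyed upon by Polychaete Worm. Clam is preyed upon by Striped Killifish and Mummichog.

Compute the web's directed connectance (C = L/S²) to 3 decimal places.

The web has S = 7 species and L = 7 feeding links.
C = L / S² = 7 / 49 = 0.1429 ≈ 0.143.

C = 0.143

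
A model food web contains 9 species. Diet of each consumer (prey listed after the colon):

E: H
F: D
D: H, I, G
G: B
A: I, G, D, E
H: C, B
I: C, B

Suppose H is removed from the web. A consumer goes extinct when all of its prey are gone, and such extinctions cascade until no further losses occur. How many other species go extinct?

1

Remove H.
Round 1: E (all prey gone) → extinct.
No further losses. Total secondary extinctions: 1.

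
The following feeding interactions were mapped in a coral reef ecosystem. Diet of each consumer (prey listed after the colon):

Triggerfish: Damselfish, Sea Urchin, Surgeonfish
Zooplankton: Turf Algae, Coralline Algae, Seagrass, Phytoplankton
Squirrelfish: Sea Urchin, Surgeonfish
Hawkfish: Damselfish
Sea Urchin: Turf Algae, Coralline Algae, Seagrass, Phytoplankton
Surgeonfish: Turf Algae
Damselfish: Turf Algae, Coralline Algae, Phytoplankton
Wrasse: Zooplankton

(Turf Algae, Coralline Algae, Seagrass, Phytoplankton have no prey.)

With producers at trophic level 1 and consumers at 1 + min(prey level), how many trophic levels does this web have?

3

Producers (level 1): Turf Algae, Coralline Algae, Seagrass, Phytoplankton.
Following each consumer down to its lowest-level prey: Turf Algae → Damselfish → Triggerfish (levels 1 through 3).
All prey of Triggerfish (Damselfish 2, Sea Urchin 2, Surgeonfish 2) are at level 2 or above, so Triggerfish is at level 1 + 2 = 3.
Every consumer has at least one prey at level 2 or below, so none exceeds level 3.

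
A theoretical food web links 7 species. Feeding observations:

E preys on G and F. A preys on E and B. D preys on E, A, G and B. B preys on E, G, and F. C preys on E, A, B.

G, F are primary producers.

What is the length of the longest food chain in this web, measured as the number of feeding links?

One longest chain: G → E → B → A → C.
It has 5 species and 4 links.

4 links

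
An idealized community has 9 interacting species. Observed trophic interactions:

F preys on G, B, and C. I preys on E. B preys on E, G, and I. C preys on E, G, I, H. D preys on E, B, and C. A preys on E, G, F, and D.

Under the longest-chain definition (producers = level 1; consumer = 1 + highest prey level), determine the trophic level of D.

E is a producer → level 1.
I eats E → level 2.
B eats I (level 2); other prey at levels: E 1, G 1 → level 3.
D eats B (level 3); other prey at levels: E 1, C 3 → level 4.

Trophic level 4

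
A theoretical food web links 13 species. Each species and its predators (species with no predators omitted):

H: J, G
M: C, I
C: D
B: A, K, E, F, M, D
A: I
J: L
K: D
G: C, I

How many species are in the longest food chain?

4 species

One longest chain: B → M → C → D.
It has 4 species and 3 links.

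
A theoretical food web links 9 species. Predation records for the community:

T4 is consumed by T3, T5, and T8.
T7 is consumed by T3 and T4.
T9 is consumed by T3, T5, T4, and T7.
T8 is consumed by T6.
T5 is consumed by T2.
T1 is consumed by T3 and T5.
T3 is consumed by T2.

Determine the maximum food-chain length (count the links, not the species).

4 links

One longest chain: T9 → T7 → T4 → T3 → T2.
It has 5 species and 4 links.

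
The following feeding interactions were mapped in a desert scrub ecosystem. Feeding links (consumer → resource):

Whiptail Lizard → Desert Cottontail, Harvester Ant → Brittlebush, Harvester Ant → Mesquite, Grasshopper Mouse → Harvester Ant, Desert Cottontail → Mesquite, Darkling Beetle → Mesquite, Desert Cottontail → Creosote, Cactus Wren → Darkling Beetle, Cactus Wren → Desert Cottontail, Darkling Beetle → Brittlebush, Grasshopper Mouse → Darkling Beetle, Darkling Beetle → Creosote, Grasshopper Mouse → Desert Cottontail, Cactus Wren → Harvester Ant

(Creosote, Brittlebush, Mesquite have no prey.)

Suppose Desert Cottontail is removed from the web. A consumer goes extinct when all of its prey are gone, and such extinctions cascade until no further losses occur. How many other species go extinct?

1

Remove Desert Cottontail.
Round 1: Whiptail Lizard (all prey gone) → extinct.
No further losses. Total secondary extinctions: 1.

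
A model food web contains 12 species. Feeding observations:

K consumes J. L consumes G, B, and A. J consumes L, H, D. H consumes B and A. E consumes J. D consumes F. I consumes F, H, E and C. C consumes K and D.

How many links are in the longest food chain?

5 links

One longest chain: F → D → J → K → C → I.
It has 6 species and 5 links.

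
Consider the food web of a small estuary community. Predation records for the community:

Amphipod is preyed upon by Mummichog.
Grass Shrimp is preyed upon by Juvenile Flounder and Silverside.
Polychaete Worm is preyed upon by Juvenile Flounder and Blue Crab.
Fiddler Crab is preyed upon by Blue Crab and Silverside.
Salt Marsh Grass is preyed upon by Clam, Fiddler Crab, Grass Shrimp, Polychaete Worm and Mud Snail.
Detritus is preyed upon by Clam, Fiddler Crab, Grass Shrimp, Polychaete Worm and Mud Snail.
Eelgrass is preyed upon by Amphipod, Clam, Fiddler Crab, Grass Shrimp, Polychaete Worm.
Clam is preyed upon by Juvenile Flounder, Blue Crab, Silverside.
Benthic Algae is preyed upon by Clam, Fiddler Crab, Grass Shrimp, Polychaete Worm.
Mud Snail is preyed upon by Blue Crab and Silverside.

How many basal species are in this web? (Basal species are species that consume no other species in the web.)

Basal species (no prey listed): Eelgrass, Detritus, Salt Marsh Grass, Benthic Algae.
Count: 4.

4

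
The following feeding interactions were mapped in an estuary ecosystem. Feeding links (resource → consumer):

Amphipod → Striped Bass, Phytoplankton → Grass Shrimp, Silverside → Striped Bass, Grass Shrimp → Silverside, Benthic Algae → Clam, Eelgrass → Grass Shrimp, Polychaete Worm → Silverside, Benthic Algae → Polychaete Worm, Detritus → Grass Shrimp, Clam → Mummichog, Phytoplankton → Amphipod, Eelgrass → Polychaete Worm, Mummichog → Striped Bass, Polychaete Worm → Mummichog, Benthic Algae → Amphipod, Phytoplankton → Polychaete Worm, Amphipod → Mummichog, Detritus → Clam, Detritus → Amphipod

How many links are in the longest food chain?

3 links

One longest chain: Detritus → Amphipod → Mummichog → Striped Bass.
It has 4 species and 3 links.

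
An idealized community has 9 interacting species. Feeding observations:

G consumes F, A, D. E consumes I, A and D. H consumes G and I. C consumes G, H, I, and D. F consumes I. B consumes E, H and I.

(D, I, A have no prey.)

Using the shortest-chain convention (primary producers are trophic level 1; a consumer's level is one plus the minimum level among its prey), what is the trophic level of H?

I is a producer → level 1.
H eats I → level 2.

Trophic level 2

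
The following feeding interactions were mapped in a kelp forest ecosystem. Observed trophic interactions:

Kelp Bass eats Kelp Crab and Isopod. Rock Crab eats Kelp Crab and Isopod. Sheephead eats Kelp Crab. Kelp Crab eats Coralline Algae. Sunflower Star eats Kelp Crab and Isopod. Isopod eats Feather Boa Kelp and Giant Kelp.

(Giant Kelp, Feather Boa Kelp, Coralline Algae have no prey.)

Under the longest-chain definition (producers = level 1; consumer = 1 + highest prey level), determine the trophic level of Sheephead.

Coralline Algae is a producer → level 1.
Kelp Crab eats Coralline Algae → level 2.
Sheephead eats Kelp Crab → level 3.

Trophic level 3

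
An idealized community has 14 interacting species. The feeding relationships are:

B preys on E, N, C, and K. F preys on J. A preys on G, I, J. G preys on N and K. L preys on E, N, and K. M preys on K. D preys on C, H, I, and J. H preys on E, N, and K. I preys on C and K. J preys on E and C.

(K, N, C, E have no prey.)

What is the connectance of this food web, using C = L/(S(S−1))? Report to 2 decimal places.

C = 0.14

The web has S = 14 species and L = 25 feeding links.
C = L / (S(S−1)) = 25 / 182 = 0.1374 ≈ 0.14.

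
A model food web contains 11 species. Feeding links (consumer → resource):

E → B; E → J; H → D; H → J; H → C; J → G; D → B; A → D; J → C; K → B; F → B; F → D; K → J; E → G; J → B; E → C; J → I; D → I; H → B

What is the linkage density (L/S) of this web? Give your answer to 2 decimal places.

There are L = 19 links among S = 11 species.
L/S = 19/11 = 1.7273 ≈ 1.73.

L/S = 1.73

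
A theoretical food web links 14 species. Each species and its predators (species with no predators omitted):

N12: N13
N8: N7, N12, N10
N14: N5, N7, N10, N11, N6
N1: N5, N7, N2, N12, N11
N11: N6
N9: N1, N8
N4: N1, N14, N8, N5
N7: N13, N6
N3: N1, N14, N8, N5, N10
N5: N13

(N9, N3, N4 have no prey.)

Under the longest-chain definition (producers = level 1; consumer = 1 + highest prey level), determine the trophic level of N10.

N3 is a producer → level 1.
N14 eats N3 (level 1); other prey at levels: N4 1 → level 2.
N10 eats N14 (level 2); other prey at levels: N3 1, N8 2 → level 3.

Trophic level 3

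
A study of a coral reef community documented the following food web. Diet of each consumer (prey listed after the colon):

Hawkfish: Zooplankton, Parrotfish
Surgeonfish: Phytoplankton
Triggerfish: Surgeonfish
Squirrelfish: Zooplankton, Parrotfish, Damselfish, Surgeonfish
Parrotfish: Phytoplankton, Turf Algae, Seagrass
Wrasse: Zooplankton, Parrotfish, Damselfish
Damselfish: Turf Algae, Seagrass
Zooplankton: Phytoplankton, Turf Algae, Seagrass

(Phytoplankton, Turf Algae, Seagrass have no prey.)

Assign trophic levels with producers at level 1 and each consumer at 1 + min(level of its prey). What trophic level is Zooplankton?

Phytoplankton is a producer → level 1.
Zooplankton eats Phytoplankton → level 2.

Trophic level 2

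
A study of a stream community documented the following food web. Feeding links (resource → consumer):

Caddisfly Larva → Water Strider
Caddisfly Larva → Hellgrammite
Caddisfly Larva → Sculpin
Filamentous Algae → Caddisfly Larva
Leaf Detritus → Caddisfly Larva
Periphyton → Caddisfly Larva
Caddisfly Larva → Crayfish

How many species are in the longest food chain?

3 species

One longest chain: Filamentous Algae → Caddisfly Larva → Hellgrammite.
It has 3 species and 2 links.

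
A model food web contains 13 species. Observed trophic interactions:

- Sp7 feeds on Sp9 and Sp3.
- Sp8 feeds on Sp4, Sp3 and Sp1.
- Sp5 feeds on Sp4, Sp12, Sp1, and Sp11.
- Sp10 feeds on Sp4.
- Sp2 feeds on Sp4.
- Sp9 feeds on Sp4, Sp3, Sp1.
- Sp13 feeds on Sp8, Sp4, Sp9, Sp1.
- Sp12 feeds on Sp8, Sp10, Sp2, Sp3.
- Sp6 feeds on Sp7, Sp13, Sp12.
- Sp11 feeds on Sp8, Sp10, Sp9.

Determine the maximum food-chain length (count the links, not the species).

3 links

One longest chain: Sp1 → Sp8 → Sp13 → Sp6.
It has 4 species and 3 links.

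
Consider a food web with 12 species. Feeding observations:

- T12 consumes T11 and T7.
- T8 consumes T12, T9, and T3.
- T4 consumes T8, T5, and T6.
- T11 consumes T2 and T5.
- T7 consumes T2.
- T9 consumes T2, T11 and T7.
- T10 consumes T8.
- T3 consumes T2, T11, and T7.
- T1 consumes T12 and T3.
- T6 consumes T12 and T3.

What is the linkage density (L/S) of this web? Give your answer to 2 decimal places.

L/S = 1.83

There are L = 22 links among S = 12 species.
L/S = 22/12 = 1.8333 ≈ 1.83.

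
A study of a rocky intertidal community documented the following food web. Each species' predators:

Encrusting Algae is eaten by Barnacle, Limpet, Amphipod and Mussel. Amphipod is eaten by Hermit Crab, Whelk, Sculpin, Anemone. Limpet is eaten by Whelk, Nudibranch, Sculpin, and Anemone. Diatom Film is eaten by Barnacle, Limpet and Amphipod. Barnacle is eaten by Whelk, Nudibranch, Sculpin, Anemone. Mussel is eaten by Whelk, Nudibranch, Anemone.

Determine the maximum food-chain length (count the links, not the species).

2 links

One longest chain: Diatom Film → Limpet → Whelk.
It has 3 species and 2 links.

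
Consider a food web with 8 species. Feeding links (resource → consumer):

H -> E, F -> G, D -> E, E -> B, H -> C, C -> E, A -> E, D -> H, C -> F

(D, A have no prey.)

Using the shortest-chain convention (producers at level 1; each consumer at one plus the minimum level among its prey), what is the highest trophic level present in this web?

5

Producers (level 1): D, A.
Following each consumer down to its lowest-level prey: D → H → C → F → G (levels 1 through 5).
All prey of G (F 4) are at level 4 or above, so G is at level 1 + 4 = 5.
Every consumer has at least one prey at level 4 or below, so none exceeds level 5.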